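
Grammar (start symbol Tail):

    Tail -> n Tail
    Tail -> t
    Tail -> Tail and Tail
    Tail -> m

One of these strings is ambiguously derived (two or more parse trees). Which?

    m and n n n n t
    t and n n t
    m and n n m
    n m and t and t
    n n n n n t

n m and t and t

m and n n n n t: 1 tree
t and n n t: 1 tree
m and n n m: 1 tree
n m and t and t: 5 trees
n n n n n t: 1 tree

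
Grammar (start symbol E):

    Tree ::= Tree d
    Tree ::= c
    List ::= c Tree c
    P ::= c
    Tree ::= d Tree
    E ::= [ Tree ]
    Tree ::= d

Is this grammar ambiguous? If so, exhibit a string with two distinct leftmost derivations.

Ambiguous

Witness: [ d d ]

Derivation 1: E ⇒ [ Tree ] ⇒ [ Tree d ] ⇒ [ d d ]
Derivation 2: E ⇒ [ Tree ] ⇒ [ d Tree ] ⇒ [ d d ]

Two distinct leftmost derivations for the same string.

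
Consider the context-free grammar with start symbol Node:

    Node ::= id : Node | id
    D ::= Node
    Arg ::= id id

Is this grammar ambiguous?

Unambiguous

Only Node is reachable from Node; ignoring the rest: Right-recursive list with a separator: after each atom, whether the separator follows determines the rule. One parse per string.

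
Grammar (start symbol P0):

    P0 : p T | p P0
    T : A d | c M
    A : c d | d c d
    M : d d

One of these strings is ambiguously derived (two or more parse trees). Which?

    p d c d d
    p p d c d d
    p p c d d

p d c d d: 1 tree
p p d c d d: 1 tree
p p c d d: 2 trees

p p c d d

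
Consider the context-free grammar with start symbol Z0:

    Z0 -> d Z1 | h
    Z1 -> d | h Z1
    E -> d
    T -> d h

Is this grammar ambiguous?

Unambiguous

Only Z0, Z1 are reachable from Z0; ignoring the rest: The reachable rules are right-linear with at most one rule per (nonterminal, next-terminal) pair. Each input token forces the next rule, so parsing is deterministic.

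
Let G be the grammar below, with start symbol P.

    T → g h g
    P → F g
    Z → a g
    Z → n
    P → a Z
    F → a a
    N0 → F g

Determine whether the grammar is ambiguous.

Ambiguous

Witness: a a g

Derivation 1: P ⇒ F g ⇒ a a g
Derivation 2: P ⇒ a Z ⇒ a a g

Two distinct leftmost derivations for the same string.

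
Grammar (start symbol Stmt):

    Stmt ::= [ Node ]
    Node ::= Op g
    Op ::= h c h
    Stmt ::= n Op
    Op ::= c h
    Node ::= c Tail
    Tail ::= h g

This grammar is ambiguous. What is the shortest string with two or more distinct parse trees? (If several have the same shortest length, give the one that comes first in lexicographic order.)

[ c h g ]

length 3: no string has ≥2 trees
length 4: no string has ≥2 trees
length 5: [ c h g ] has 2 parse trees

Two derivations of [ c h g ]:
  Stmt ⇒ [ Node ] ⇒ [ Op g ] ⇒ [ c h g ]
  Stmt ⇒ [ Node ] ⇒ [ c Tail ] ⇒ [ c h g ]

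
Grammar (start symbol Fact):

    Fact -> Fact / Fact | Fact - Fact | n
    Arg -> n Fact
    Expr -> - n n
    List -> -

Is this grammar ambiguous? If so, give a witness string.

Witness: n - n - n

Derivation 1: Fact ⇒ Fact - Fact ⇒ Fact - Fact - Fact ⇒ n - Fact - Fact ⇒ n - n - Fact ⇒ n - n - n
Derivation 2: Fact ⇒ Fact - Fact ⇒ n - Fact ⇒ n - Fact - Fact ⇒ n - n - Fact ⇒ n - n - n

Two distinct leftmost derivations for the same string.

Ambiguous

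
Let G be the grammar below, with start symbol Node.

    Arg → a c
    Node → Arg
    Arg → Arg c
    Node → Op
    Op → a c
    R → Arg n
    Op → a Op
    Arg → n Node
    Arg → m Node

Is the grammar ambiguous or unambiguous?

Ambiguous

Witness: a c

Derivation 1: Node ⇒ Arg ⇒ a c
Derivation 2: Node ⇒ Op ⇒ a c

Two distinct leftmost derivations for the same string.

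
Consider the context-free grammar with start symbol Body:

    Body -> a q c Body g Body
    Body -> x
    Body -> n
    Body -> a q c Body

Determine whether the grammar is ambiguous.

Witness: a q c a q c n g n

Derivation 1: Body ⇒ a q c Body g Body ⇒ a q c a q c Body g Body ⇒ a q c a q c n g Body ⇒ a q c a q c n g n
Derivation 2: Body ⇒ a q c Body ⇒ a q c a q c Body g Body ⇒ a q c a q c n g Body ⇒ a q c a q c n g n

Two distinct leftmost derivations for the same string.

Ambiguous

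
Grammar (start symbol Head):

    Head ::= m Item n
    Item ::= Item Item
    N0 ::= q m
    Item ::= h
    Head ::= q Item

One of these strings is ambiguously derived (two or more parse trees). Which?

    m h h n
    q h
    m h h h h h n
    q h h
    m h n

m h h h h h n

m h h n: 1 tree
q h: 1 tree
m h h h h h n: 14 trees
q h h: 1 tree
m h n: 1 tree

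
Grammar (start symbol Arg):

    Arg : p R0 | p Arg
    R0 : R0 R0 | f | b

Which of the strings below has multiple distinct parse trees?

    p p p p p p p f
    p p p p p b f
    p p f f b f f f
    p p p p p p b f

p p f f b f f f

p p p p p p p f: 1 tree
p p p p p b f: 1 tree
p p f f b f f f: 42 trees
p p p p p p b f: 1 tree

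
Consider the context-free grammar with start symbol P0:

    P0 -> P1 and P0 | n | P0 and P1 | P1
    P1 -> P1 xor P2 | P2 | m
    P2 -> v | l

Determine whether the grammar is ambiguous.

Witness: l and l

Derivation 1: P0 ⇒ P1 and P0 ⇒ P2 and P0 ⇒ l and P0 ⇒ l and P1 ⇒ l and P2 ⇒ l and l
Derivation 2: P0 ⇒ P0 and P1 ⇒ P1 and P1 ⇒ P2 and P1 ⇒ l and P1 ⇒ l and P2 ⇒ l and l

Two distinct leftmost derivations for the same string.

Ambiguous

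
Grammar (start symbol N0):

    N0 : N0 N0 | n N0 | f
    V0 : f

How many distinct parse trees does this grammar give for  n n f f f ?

Parse trees for n n f f f (showing first 6 of 9):
  [N0 [N0 n [N0 n [N0 f]]] [N0 [N0 f] [N0 f]]]
  [N0 [N0 [N0 n [N0 n [N0 f]]] [N0 f]] [N0 f]]
  [N0 [N0 n [N0 [N0 n [N0 f]] [N0 f]]] [N0 f]]
  [N0 [N0 n [N0 n [N0 [N0 f] [N0 f]]]] [N0 f]]
  [N0 n [N0 [N0 n [N0 f]] [N0 [N0 f] [N0 f]]]]
  [N0 n [N0 [N0 [N0 n [N0 f]] [N0 f]] [N0 f]]]

9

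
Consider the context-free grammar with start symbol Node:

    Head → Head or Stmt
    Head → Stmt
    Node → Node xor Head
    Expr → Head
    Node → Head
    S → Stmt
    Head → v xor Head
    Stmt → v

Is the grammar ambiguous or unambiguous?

Witness: v xor v

Derivation 1: Node ⇒ Node xor Head ⇒ Head xor Head ⇒ Stmt xor Head ⇒ v xor Head ⇒ v xor Stmt ⇒ v xor v
Derivation 2: Node ⇒ Head ⇒ v xor Head ⇒ v xor Stmt ⇒ v xor v

Two distinct leftmost derivations for the same string.

Ambiguous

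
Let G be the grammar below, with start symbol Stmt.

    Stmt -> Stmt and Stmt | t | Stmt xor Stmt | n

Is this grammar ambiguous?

Ambiguous

Witness: n and n and n

Derivation 1: Stmt ⇒ Stmt and Stmt ⇒ Stmt and Stmt and Stmt ⇒ n and Stmt and Stmt ⇒ n and n and Stmt ⇒ n and n and n
Derivation 2: Stmt ⇒ Stmt and Stmt ⇒ n and Stmt ⇒ n and Stmt and Stmt ⇒ n and n and Stmt ⇒ n and n and n

Two distinct leftmost derivations for the same string.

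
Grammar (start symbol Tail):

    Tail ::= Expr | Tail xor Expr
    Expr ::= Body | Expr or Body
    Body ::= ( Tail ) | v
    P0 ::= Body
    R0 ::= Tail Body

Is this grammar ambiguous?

Only Tail, Expr, Body are reachable from Tail; ignoring the rest: Tail → Tail xor Expr | Expr  ;  Expr → Expr or Body | Body  — a left-associative chain with Body at the bottom. Each string factors uniquely by precedence.

Unambiguous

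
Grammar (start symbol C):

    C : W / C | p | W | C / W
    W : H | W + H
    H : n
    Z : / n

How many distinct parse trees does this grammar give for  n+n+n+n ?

Parse trees for n+n+n+n:
  [C [W [W [W [W [H n]] + [H n]] + [H n]] + [H n]]]

1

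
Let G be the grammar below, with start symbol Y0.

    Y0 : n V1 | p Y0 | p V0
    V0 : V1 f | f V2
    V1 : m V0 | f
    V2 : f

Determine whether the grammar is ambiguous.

Ambiguous

Witness: p f f

Derivation 1: Y0 ⇒ p V0 ⇒ p V1 f ⇒ p f f
Derivation 2: Y0 ⇒ p V0 ⇒ p f V2 ⇒ p f f

Two distinct leftmost derivations for the same string.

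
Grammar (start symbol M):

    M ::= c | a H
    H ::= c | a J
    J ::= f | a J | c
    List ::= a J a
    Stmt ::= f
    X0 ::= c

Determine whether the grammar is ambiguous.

Unambiguous

Only M, H, J are reachable from M; ignoring the rest: The reachable rules are right-linear with at most one rule per (nonterminal, next-terminal) pair. Each input token forces the next rule, so parsing is deterministic.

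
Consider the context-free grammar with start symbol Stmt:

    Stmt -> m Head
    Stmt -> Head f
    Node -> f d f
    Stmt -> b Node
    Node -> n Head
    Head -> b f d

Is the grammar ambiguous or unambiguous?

Ambiguous

Witness: b f d f

Derivation 1: Stmt ⇒ Head f ⇒ b f d f
Derivation 2: Stmt ⇒ b Node ⇒ b f d f

Two distinct leftmost derivations for the same string.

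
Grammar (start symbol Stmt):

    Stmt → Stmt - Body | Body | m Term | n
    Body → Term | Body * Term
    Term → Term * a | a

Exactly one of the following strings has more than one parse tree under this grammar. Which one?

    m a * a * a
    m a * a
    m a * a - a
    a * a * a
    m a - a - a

m a * a * a: 1 tree
m a * a: 1 tree
m a * a - a: 1 tree
a * a * a: 4 trees
m a - a - a: 1 tree

a * a * a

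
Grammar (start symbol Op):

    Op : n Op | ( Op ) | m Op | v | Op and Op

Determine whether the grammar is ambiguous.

Witness: m v and v

Derivation 1: Op ⇒ m Op ⇒ m Op and Op ⇒ m v and Op ⇒ m v and v
Derivation 2: Op ⇒ Op and Op ⇒ m Op and Op ⇒ m v and Op ⇒ m v and v

Two distinct leftmost derivations for the same string.

Ambiguous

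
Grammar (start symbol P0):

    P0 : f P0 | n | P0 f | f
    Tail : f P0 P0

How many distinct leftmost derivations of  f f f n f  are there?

Parse trees for f f f n f:
  [P0 f [P0 f [P0 f [P0 [P0 n] f]]]]
  [P0 f [P0 f [P0 [P0 f [P0 n]] f]]]
  [P0 f [P0 [P0 f [P0 f [P0 n]]] f]]
  [P0 [P0 f [P0 f [P0 f [P0 n]]]] f]

4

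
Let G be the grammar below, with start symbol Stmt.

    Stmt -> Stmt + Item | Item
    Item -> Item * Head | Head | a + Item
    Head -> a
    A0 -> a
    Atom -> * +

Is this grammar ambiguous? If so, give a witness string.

Ambiguous

Witness: a + a

Derivation 1: Stmt ⇒ Stmt + Item ⇒ Item + Item ⇒ Head + Item ⇒ a + Item ⇒ a + Head ⇒ a + a
Derivation 2: Stmt ⇒ Item ⇒ a + Item ⇒ a + Head ⇒ a + a

Two distinct leftmost derivations for the same string.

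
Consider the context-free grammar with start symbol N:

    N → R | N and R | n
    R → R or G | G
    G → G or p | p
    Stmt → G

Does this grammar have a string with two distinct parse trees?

Ambiguous

Witness: p or p

Derivation 1: N ⇒ R ⇒ R or G ⇒ G or G ⇒ p or G ⇒ p or p
Derivation 2: N ⇒ R ⇒ G ⇒ G or p ⇒ p or p

Two distinct leftmost derivations for the same string.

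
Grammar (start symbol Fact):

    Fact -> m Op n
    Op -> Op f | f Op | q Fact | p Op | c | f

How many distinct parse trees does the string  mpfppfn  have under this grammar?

Parse trees for mpfppfn:
  [Fact m [Op p [Op f [Op p [Op p [Op f]]]]] n]

1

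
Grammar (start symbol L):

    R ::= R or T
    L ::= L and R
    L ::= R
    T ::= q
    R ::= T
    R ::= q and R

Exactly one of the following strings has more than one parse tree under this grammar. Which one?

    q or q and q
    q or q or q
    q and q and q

q or q and q: 1 tree
q or q or q: 1 tree
q and q and q: 4 trees

q and q and q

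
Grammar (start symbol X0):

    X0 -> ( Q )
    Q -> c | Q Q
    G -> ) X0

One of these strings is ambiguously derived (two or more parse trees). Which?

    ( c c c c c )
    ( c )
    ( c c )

( c c c c c ): 14 trees
( c ): 1 tree
( c c ): 1 tree

( c c c c c )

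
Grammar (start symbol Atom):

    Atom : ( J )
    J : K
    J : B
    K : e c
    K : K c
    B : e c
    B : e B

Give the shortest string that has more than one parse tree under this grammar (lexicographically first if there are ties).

length 4: ( e c ) has 2 parse trees

Two derivations of ( e c ):
  Atom ⇒ ( J ) ⇒ ( K ) ⇒ ( e c )
  Atom ⇒ ( J ) ⇒ ( B ) ⇒ ( e c )

( e c )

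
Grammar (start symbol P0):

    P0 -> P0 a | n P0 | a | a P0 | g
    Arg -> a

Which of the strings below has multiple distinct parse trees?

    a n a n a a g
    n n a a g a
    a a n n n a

n n a a g a

a n a n a a g: 1 tree
n n a a g a: 5 trees
a a n n n a: 1 tree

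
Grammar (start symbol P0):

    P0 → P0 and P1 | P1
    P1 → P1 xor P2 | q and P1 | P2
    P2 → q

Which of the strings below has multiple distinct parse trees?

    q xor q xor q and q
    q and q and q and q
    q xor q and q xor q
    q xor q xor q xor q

q xor q xor q and q: 1 tree
q and q and q and q: 8 trees
q xor q and q xor q: 1 tree
q xor q xor q xor q: 1 tree

q and q and q and q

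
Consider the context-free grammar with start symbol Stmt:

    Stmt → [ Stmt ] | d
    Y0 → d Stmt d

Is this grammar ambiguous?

(Y0 is unreachable from Stmt, so its rules don't affect L(Stmt).) Each string is a nest of matched brackets around a single atom. An opening bracket forces the recursive rule; an atom forces the base rule.

Unambiguous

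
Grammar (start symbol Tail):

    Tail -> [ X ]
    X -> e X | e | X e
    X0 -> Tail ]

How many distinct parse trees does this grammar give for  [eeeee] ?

Parse trees for [eeeee] (showing first 6 of 16):
  [Tail [ [X e [X e [X e [X e [X e]]]]] ]]
  [Tail [ [X e [X e [X e [X [X e] e]]]] ]]
  [Tail [ [X e [X e [X [X e [X e]] e]]] ]]
  [Tail [ [X e [X e [X [X [X e] e] e]]] ]]
  [Tail [ [X e [X [X e [X e [X e]]] e]] ]]
  [Tail [ [X e [X [X e [X [X e] e]] e]] ]]

16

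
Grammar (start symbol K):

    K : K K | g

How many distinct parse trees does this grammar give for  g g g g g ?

Parse trees for g g g g g (showing first 6 of 14):
  [K [K g] [K [K g] [K [K g] [K [K g] [K g]]]]]
  [K [K g] [K [K g] [K [K [K g] [K g]] [K g]]]]
  [K [K g] [K [K [K g] [K g]] [K [K g] [K g]]]]
  [K [K g] [K [K [K g] [K [K g] [K g]]] [K g]]]
  [K [K g] [K [K [K [K g] [K g]] [K g]] [K g]]]
  [K [K [K g] [K g]] [K [K g] [K [K g] [K g]]]]

14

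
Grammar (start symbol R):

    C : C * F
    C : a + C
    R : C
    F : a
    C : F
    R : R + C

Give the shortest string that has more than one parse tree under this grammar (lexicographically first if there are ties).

a + a

length 1: no string has ≥2 trees
length 3: a + a has 2 parse trees

Two derivations of a + a:
  R ⇒ C ⇒ a + C ⇒ a + F ⇒ a + a
  R ⇒ R + C ⇒ C + C ⇒ F + C ⇒ a + C ⇒ a + F ⇒ a + a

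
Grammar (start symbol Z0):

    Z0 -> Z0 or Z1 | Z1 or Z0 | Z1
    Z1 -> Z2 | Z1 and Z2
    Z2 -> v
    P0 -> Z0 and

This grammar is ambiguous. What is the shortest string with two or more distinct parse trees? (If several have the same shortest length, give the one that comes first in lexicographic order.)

v or v

length 1: no string has ≥2 trees
length 3: v or v has 2 parse trees

Two derivations of v or v:
  Z0 ⇒ Z0 or Z1 ⇒ Z1 or Z1 ⇒ Z2 or Z1 ⇒ v or Z1 ⇒ v or Z2 ⇒ v or v
  Z0 ⇒ Z1 or Z0 ⇒ Z2 or Z0 ⇒ v or Z0 ⇒ v or Z1 ⇒ v or Z2 ⇒ v or v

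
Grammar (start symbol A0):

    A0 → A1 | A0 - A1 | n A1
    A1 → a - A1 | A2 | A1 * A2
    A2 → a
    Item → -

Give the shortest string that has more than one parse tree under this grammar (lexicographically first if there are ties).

length 1: no string has ≥2 trees
length 2: no string has ≥2 trees
length 3: a - a has 2 parse trees

Two derivations of a - a:
  A0 ⇒ A1 ⇒ a - A1 ⇒ a - A2 ⇒ a - a
  A0 ⇒ A0 - A1 ⇒ A1 - A1 ⇒ A2 - A1 ⇒ a - A1 ⇒ a - A2 ⇒ a - a

a - a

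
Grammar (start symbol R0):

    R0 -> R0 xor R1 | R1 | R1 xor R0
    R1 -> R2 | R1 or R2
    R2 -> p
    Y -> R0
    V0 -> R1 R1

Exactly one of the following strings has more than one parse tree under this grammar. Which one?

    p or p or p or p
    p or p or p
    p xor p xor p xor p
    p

p or p or p or p: 1 tree
p or p or p: 1 tree
p xor p xor p xor p: 8 trees
p: 1 tree

p xor p xor p xor p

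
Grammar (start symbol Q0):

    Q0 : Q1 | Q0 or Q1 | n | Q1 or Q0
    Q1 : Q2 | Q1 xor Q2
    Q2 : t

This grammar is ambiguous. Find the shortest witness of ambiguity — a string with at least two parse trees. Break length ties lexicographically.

t or t

length 1: no string has ≥2 trees
length 3: t or t has 2 parse trees

Two derivations of t or t:
  Q0 ⇒ Q0 or Q1 ⇒ Q1 or Q1 ⇒ Q2 or Q1 ⇒ t or Q1 ⇒ t or Q2 ⇒ t or t
  Q0 ⇒ Q1 or Q0 ⇒ Q2 or Q0 ⇒ t or Q0 ⇒ t or Q1 ⇒ t or Q2 ⇒ t or t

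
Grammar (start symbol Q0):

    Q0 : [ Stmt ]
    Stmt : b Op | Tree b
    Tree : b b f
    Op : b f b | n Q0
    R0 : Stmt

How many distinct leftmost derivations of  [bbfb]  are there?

2

Parse trees for [bbfb]:
  [Q0 [ [Stmt b [Op b f b]] ]]
  [Q0 [ [Stmt [Tree b b f] b] ]]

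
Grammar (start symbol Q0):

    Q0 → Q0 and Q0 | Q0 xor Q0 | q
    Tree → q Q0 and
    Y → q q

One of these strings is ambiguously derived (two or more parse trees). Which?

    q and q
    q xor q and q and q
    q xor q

q xor q and q and q

q and q: 1 tree
q xor q and q and q: 5 trees
q xor q: 1 tree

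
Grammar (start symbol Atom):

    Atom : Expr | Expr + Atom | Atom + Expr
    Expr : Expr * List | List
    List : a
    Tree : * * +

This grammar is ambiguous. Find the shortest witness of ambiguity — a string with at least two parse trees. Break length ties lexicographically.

a + a

length 1: no string has ≥2 trees
length 3: a + a has 2 parse trees

Two derivations of a + a:
  Atom ⇒ Expr + Atom ⇒ List + Atom ⇒ a + Atom ⇒ a + Expr ⇒ a + List ⇒ a + a
  Atom ⇒ Atom + Expr ⇒ Expr + Expr ⇒ List + Expr ⇒ a + Expr ⇒ a + List ⇒ a + a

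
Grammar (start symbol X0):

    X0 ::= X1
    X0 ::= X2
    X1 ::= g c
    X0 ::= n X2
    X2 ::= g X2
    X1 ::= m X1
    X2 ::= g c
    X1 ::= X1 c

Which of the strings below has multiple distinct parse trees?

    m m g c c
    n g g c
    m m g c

m m g c c

m m g c c: 3 trees
n g g c: 1 tree
m m g c: 1 tree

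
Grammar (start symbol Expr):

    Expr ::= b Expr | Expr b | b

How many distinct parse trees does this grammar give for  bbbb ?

Parse trees for bbbb:
  [Expr b [Expr b [Expr b [Expr b]]]]
  [Expr b [Expr b [Expr [Expr b] b]]]
  [Expr b [Expr [Expr b [Expr b]] b]]
  [Expr b [Expr [Expr [Expr b] b] b]]
  [Expr [Expr b [Expr b [Expr b]]] b]
  [Expr [Expr b [Expr [Expr b] b]] b]
  [Expr [Expr [Expr b [Expr b]] b] b]
  [Expr [Expr [Expr [Expr b] b] b] b]

8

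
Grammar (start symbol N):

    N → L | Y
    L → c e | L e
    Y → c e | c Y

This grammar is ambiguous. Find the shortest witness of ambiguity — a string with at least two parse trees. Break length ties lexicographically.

length 2: c e has 2 parse trees

Two derivations of c e:
  N ⇒ L ⇒ c e
  N ⇒ Y ⇒ c e

c e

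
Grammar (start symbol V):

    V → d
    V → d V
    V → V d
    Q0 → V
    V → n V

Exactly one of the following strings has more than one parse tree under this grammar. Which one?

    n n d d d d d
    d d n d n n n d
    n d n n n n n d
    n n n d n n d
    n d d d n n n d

n n d d d d d: 57 trees
d d n d n n n d: 1 tree
n d n n n n n d: 1 tree
n n n d n n d: 1 tree
n d d d n n n d: 1 tree

n n d d d d d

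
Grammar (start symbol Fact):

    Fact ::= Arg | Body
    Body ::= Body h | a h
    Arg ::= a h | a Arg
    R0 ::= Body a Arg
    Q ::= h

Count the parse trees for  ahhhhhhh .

Parse trees for ahhhhhhh:
  [Fact [Body [Body [Body [Body [Body [Body [Body a h] h] h] h] h] h] h]]

1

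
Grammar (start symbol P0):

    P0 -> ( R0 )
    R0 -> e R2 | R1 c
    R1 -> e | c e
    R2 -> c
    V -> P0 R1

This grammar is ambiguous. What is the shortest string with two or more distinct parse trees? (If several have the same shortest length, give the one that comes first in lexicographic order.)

( e c )

length 4: ( e c ) has 2 parse trees

Two derivations of ( e c ):
  P0 ⇒ ( R0 ) ⇒ ( e R2 ) ⇒ ( e c )
  P0 ⇒ ( R0 ) ⇒ ( R1 c ) ⇒ ( e c )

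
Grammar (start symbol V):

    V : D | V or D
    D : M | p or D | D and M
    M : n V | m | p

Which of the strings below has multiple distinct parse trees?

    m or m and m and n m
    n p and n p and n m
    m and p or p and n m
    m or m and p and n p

n p and n p and n m

m or m and m and n m: 1 tree
n p and n p and n m: 5 trees
m and p or p and n m: 1 tree
m or m and p and n p: 1 tree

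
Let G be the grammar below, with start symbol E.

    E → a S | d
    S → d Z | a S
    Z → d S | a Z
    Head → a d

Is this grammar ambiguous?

Unambiguous

(Head is unreachable from E, so its rules don't affect L(E).) Restricted to the reachable nonterminals, every rule has the form A → t or A → t B, and no two rules for the same A share a first terminal. The grammar encodes a DFA — one run per string.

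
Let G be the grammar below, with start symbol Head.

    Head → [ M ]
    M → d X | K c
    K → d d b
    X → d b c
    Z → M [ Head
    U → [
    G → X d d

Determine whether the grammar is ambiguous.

Witness: [ d d b c ]

Derivation 1: Head ⇒ [ M ] ⇒ [ d X ] ⇒ [ d d b c ]
Derivation 2: Head ⇒ [ M ] ⇒ [ K c ] ⇒ [ d d b c ]

Two distinct leftmost derivations for the same string.

Ambiguous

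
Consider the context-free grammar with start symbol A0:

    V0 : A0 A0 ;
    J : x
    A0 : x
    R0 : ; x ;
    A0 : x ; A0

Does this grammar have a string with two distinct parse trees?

Unambiguous

Only A0 is reachable from A0; ignoring the rest: The reachable grammar is A → atom sep A | atom. Each atom is followed by either the separator (recurse) or end-of-string (stop) — no choice point.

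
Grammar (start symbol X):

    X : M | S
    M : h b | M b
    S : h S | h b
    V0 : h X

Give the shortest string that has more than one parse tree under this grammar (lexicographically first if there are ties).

length 2: h b has 2 parse trees

Two derivations of h b:
  X ⇒ M ⇒ h b
  X ⇒ S ⇒ h b

h b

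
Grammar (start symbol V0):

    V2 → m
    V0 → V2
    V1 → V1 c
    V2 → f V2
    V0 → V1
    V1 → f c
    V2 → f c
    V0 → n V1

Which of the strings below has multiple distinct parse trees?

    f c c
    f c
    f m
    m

f c c: 1 tree
f c: 2 trees
f m: 1 tree
m: 1 tree

f c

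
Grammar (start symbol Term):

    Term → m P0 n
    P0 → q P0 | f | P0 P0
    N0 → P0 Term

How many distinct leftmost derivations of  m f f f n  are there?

2

Parse trees for m f f f n:
  [Term m [P0 [P0 f] [P0 [P0 f] [P0 f]]] n]
  [Term m [P0 [P0 [P0 f] [P0 f]] [P0 f]] n]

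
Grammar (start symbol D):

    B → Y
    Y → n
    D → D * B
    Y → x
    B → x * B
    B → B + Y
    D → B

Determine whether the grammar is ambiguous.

Witness: x * n

Derivation 1: D ⇒ D * B ⇒ B * B ⇒ Y * B ⇒ x * B ⇒ x * Y ⇒ x * n
Derivation 2: D ⇒ B ⇒ x * B ⇒ x * Y ⇒ x * n

Two distinct leftmost derivations for the same string.

Ambiguous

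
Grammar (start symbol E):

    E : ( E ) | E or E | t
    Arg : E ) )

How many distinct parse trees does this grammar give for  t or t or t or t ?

Parse trees for t or t or t or t:
  [E [E t] or [E [E t] or [E [E t] or [E t]]]]
  [E [E t] or [E [E [E t] or [E t]] or [E t]]]
  [E [E [E t] or [E t]] or [E [E t] or [E t]]]
  [E [E [E t] or [E [E t] or [E t]]] or [E t]]
  [E [E [E [E t] or [E t]] or [E t]] or [E t]]

5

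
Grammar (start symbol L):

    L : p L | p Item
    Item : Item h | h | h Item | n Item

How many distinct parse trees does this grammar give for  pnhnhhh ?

16

Parse trees for pnhnhhh (showing first 6 of 16):
  [L p [Item [Item [Item n [Item h [Item n [Item h]]]] h] h]]
  [L p [Item [Item n [Item [Item h [Item n [Item h]]] h]] h]]
  [L p [Item [Item n [Item h [Item [Item n [Item h]] h]]] h]]
  [L p [Item [Item n [Item h [Item n [Item [Item h] h]]]] h]]
  [L p [Item [Item n [Item h [Item n [Item h [Item h]]]]] h]]
  [L p [Item n [Item [Item [Item h [Item n [Item h]]] h] h]]]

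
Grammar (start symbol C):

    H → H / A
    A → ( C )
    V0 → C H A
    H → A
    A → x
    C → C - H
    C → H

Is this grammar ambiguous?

Unambiguous

(V0 is unreachable from C, so its rules don't affect L(C).) C → C - H | H  ;  H → H / A | A  — a left-associative chain with A at the bottom. Each string factors uniquely by precedence.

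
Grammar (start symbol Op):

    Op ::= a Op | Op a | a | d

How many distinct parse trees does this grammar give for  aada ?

3

Parse trees for aada:
  [Op a [Op a [Op [Op d] a]]]
  [Op a [Op [Op a [Op d]] a]]
  [Op [Op a [Op a [Op d]]] a]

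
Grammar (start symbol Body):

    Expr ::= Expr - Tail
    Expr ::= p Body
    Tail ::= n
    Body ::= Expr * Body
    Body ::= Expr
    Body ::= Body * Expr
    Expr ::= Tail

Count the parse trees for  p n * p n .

Parse trees for p n * p n:
  [Body [Expr p [Body [Expr [Tail n]]]] * [Body [Expr p [Body [Expr [Tail n]]]]]]
  [Body [Expr p [Body [Expr [Tail n]] * [Body [Expr p [Body [Expr [Tail n]]]]]]]]
  [Body [Expr p [Body [Body [Expr [Tail n]]] * [Expr p [Body [Expr [Tail n]]]]]]]
  [Body [Body [Expr p [Body [Expr [Tail n]]]]] * [Expr p [Body [Expr [Tail n]]]]]

4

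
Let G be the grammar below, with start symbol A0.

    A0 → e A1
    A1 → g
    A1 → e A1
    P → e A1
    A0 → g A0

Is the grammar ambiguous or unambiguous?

(P is unreachable from A0, so its rules don't affect L(A0).) The reachable rules are right-linear with at most one rule per (nonterminal, next-terminal) pair. Each input token forces the next rule, so parsing is deterministic.

Unambiguous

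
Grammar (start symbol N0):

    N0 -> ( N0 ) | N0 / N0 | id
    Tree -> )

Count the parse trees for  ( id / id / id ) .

Parse trees for ( id / id / id ):
  [N0 ( [N0 [N0 id] / [N0 [N0 id] / [N0 id]]] )]
  [N0 ( [N0 [N0 [N0 id] / [N0 id]] / [N0 id]] )]

2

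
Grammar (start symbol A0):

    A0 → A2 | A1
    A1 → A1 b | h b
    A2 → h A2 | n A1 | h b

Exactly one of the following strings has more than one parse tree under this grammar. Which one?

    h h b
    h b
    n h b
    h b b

h b

h h b: 1 tree
h b: 2 trees
n h b: 1 tree
h b b: 1 tree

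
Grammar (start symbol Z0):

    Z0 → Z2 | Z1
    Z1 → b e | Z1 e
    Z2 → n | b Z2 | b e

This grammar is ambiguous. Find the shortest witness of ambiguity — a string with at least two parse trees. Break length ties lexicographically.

b e

length 1: no string has ≥2 trees
length 2: b e has 2 parse trees

Two derivations of b e:
  Z0 ⇒ Z2 ⇒ b e
  Z0 ⇒ Z1 ⇒ b e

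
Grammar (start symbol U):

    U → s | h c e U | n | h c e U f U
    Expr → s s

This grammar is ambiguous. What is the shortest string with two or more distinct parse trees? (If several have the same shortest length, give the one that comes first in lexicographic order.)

length 1: no string has ≥2 trees
length 4: no string has ≥2 trees
length 6: no string has ≥2 trees
length 7: no string has ≥2 trees
length 9: h c e h c e n f n has 2 parse trees

Two derivations of h c e h c e n f n:
  U ⇒ h c e U ⇒ h c e h c e U f U ⇒ h c e h c e n f U ⇒ h c e h c e n f n
  U ⇒ h c e U f U ⇒ h c e h c e U f U ⇒ h c e h c e n f U ⇒ h c e h c e n f n

h c e h c e n f n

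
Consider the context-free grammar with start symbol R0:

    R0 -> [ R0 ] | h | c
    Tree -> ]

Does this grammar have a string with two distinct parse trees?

Unambiguous

Only R0 is reachable from R0; ignoring the rest: Each string is a nest of matched brackets around a single atom. An opening bracket forces the recursive rule; an atom forces the base rule.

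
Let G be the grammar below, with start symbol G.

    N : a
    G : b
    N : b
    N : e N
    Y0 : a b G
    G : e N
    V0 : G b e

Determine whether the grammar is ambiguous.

(Y0, V0 are unreachable from G, so their rules don't affect L(G).) Restricted to the reachable nonterminals, every rule has the form A → t or A → t B, and no two rules for the same A share a first terminal. The grammar encodes a DFA — one run per string.

Unambiguous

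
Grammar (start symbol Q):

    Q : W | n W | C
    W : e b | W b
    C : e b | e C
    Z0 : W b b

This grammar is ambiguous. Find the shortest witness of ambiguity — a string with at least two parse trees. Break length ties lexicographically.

e b

length 2: e b has 2 parse trees

Two derivations of e b:
  Q ⇒ W ⇒ e b
  Q ⇒ C ⇒ e b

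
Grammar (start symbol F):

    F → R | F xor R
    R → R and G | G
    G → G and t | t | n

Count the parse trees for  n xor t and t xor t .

2

Parse trees for n xor t and t xor t:
  [F [F [F [R [G n]]] xor [R [R [G t]] and [G t]]] xor [R [G t]]]
  [F [F [F [R [G n]]] xor [R [G [G t] and t]]] xor [R [G t]]]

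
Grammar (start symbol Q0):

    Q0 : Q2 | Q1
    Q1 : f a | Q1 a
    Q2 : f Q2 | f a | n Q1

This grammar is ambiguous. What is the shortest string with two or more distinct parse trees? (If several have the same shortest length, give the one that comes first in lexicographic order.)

f a

length 2: f a has 2 parse trees

Two derivations of f a:
  Q0 ⇒ Q2 ⇒ f a
  Q0 ⇒ Q1 ⇒ f a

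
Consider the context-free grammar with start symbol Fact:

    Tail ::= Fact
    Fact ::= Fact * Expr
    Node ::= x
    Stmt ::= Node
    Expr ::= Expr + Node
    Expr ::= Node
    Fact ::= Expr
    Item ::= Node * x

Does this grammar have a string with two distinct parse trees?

Unambiguous

(Tail, Item, Stmt are unreachable from Fact, so their rules don't affect L(Fact).) Fact → Fact * Expr | Expr  ;  Expr → Expr + Node | Node  — a left-associative chain with Node at the bottom. Each string factors uniquely by precedence.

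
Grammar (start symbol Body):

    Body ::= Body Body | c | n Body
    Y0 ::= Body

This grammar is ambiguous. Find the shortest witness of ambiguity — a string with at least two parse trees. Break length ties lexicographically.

c c c

length 1: no string has ≥2 trees
length 2: no string has ≥2 trees
length 3: c c c has 2 parse trees

Two derivations of c c c:
  Body ⇒ Body Body ⇒ Body Body Body ⇒ c Body Body ⇒ c c Body ⇒ c c c
  Body ⇒ Body Body ⇒ c Body ⇒ c Body Body ⇒ c c Body ⇒ c c c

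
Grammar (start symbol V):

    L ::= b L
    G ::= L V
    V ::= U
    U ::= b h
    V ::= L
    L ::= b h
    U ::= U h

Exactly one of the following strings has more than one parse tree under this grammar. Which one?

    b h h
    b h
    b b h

b h h: 1 tree
b h: 2 trees
b b h: 1 tree

b h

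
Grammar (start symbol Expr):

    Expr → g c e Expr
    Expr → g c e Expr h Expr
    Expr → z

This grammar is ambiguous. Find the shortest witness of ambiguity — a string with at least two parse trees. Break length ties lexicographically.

length 1: no string has ≥2 trees
length 4: no string has ≥2 trees
length 6: no string has ≥2 trees
length 7: no string has ≥2 trees
length 9: g c e g c e z h z has 2 parse trees

Two derivations of g c e g c e z h z:
  Expr ⇒ g c e Expr ⇒ g c e g c e Expr h Expr ⇒ g c e g c e z h Expr ⇒ g c e g c e z h z
  Expr ⇒ g c e Expr h Expr ⇒ g c e g c e Expr h Expr ⇒ g c e g c e z h Expr ⇒ g c e g c e z h z

g c e g c e z h z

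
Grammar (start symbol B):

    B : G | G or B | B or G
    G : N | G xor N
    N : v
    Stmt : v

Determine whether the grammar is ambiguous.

Witness: v or v

Derivation 1: B ⇒ G or B ⇒ N or B ⇒ v or B ⇒ v or G ⇒ v or N ⇒ v or v
Derivation 2: B ⇒ B or G ⇒ G or G ⇒ N or G ⇒ v or G ⇒ v or N ⇒ v or v

Two distinct leftmost derivations for the same string.

Ambiguous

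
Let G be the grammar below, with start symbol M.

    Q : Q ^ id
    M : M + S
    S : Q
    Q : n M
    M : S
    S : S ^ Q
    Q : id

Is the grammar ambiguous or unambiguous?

Ambiguous

Witness: id ^ id

Derivation 1: M ⇒ S ⇒ Q ⇒ Q ^ id ⇒ id ^ id
Derivation 2: M ⇒ S ⇒ S ^ Q ⇒ Q ^ Q ⇒ id ^ Q ⇒ id ^ id

Two distinct leftmost derivations for the same string.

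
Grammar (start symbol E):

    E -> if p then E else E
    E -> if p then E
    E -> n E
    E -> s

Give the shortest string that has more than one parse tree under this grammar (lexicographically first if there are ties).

length 1: no string has ≥2 trees
length 2: no string has ≥2 trees
length 3: no string has ≥2 trees
length 4: no string has ≥2 trees
length 5: no string has ≥2 trees
length 6: no string has ≥2 trees
length 7: no string has ≥2 trees
length 8: no string has ≥2 trees
length 9: if p then if p then s else s has 2 parse trees

Two derivations of if p then if p then s else s:
  E ⇒ if p then E else E ⇒ if p then if p then E else E ⇒ if p then if p then s else E ⇒ if p then if p then s else s
  E ⇒ if p then E ⇒ if p then if p then E else E ⇒ if p then if p then s else E ⇒ if p then if p then s else s

if p then if p then s else s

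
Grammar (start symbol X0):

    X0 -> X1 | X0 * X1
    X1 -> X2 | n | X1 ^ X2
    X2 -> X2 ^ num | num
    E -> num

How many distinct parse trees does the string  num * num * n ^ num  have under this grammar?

Parse trees for num * num * n ^ num:
  [X0 [X0 [X0 [X1 [X2 num]]] * [X1 [X2 num]]] * [X1 [X1 n] ^ [X2 num]]]

1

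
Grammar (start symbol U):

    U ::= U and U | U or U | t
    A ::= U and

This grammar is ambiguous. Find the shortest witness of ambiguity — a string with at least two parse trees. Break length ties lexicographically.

t and t and t

length 1: no string has ≥2 trees
length 3: no string has ≥2 trees
length 5: t and t and t has 2 parse trees

Two derivations of t and t and t:
  U ⇒ U and U ⇒ U and U and U ⇒ t and U and U ⇒ t and t and U ⇒ t and t and t
  U ⇒ U and U ⇒ t and U ⇒ t and U and U ⇒ t and t and U ⇒ t and t and t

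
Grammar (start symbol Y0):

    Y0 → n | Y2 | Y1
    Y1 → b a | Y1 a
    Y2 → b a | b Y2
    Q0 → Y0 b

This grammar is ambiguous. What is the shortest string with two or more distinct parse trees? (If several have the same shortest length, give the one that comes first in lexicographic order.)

b a

length 1: no string has ≥2 trees
length 2: b a has 2 parse trees

Two derivations of b a:
  Y0 ⇒ Y2 ⇒ b a
  Y0 ⇒ Y1 ⇒ b a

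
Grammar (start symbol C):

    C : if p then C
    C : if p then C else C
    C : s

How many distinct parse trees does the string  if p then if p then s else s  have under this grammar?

2

Parse trees for if p then if p then s else s:
  [C if p then [C if p then [C s] else [C s]]]
  [C if p then [C if p then [C s]] else [C s]]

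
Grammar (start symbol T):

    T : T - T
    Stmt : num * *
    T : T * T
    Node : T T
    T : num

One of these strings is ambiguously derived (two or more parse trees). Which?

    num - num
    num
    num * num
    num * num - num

num * num - num

num - num: 1 tree
num: 1 tree
num * num: 1 tree
num * num - num: 2 trees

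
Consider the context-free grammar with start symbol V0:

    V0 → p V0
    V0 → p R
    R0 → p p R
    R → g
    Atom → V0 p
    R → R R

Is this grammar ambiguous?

Ambiguous

Witness: p g g g

Derivation 1: V0 ⇒ p R ⇒ p R R ⇒ p g R ⇒ p g R R ⇒ p g g R ⇒ p g g g
Derivation 2: V0 ⇒ p R ⇒ p R R ⇒ p R R R ⇒ p g R R ⇒ p g g R ⇒ p g g g

Two distinct leftmost derivations for the same string.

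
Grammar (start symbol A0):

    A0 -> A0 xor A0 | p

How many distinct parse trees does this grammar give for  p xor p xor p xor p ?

Parse trees for p xor p xor p xor p:
  [A0 [A0 p] xor [A0 [A0 p] xor [A0 [A0 p] xor [A0 p]]]]
  [A0 [A0 p] xor [A0 [A0 [A0 p] xor [A0 p]] xor [A0 p]]]
  [A0 [A0 [A0 p] xor [A0 p]] xor [A0 [A0 p] xor [A0 p]]]
  [A0 [A0 [A0 p] xor [A0 [A0 p] xor [A0 p]]] xor [A0 p]]
  [A0 [A0 [A0 [A0 p] xor [A0 p]] xor [A0 p]] xor [A0 p]]

5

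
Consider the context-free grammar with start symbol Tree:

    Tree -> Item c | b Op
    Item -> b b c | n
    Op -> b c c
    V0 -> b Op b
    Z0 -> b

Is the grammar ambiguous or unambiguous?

Ambiguous

Witness: b b c c

Derivation 1: Tree ⇒ Item c ⇒ b b c c
Derivation 2: Tree ⇒ b Op ⇒ b b c c

Two distinct leftmost derivations for the same string.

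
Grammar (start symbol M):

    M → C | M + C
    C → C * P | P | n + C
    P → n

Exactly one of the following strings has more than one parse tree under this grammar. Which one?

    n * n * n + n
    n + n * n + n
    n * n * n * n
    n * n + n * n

n + n * n + n

n * n * n + n: 1 tree
n + n * n + n: 3 trees
n * n * n * n: 1 tree
n * n + n * n: 1 tree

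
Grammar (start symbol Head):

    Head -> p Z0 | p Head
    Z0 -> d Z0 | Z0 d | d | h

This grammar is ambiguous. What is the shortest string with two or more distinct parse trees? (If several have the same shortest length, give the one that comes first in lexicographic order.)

p d d

length 2: no string has ≥2 trees
length 3: p d d has 2 parse trees

Two derivations of p d d:
  Head ⇒ p Z0 ⇒ p d Z0 ⇒ p d d
  Head ⇒ p Z0 ⇒ p Z0 d ⇒ p d d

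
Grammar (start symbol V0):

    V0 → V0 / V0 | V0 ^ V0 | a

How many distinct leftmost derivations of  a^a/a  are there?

Parse trees for a^a/a:
  [V0 [V0 [V0 a] ^ [V0 a]] / [V0 a]]
  [V0 [V0 a] ^ [V0 [V0 a] / [V0 a]]]

2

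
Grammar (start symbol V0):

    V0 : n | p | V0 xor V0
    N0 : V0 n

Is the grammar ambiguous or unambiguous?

Witness: n xor n xor n

Derivation 1: V0 ⇒ V0 xor V0 ⇒ n xor V0 ⇒ n xor V0 xor V0 ⇒ n xor n xor V0 ⇒ n xor n xor n
Derivation 2: V0 ⇒ V0 xor V0 ⇒ V0 xor V0 xor V0 ⇒ n xor V0 xor V0 ⇒ n xor n xor V0 ⇒ n xor n xor n

Two distinct leftmost derivations for the same string.

Ambiguous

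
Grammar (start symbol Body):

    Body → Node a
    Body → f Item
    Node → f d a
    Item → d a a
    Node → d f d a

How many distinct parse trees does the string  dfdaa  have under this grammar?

Parse trees for dfdaa:
  [Body [Node d f d a] a]

1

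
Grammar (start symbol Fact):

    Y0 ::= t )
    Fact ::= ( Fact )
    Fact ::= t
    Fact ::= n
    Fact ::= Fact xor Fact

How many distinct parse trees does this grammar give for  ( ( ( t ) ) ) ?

Parse trees for ( ( ( t ) ) ):
  [Fact ( [Fact ( [Fact ( [Fact t] )] )] )]

1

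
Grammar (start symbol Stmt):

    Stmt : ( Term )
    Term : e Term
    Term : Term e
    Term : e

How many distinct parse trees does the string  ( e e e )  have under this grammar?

4

Parse trees for ( e e e ):
  [Stmt ( [Term e [Term e [Term e]]] )]
  [Stmt ( [Term e [Term [Term e] e]] )]
  [Stmt ( [Term [Term e [Term e]] e] )]
  [Stmt ( [Term [Term [Term e] e] e] )]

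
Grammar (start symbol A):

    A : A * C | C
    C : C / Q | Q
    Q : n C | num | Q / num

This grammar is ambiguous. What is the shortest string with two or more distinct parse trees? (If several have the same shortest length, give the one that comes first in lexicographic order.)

num / num

length 1: no string has ≥2 trees
length 2: no string has ≥2 trees
length 3: num / num has 2 parse trees

Two derivations of num / num:
  A ⇒ C ⇒ C / Q ⇒ Q / Q ⇒ num / Q ⇒ num / num
  A ⇒ C ⇒ Q ⇒ Q / num ⇒ num / num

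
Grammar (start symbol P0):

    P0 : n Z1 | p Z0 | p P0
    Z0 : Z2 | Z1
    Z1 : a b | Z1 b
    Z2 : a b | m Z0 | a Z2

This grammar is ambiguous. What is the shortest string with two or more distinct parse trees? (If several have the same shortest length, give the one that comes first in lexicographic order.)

length 3: p a b has 2 parse trees

Two derivations of p a b:
  P0 ⇒ p Z0 ⇒ p Z2 ⇒ p a b
  P0 ⇒ p Z0 ⇒ p Z1 ⇒ p a b

p a b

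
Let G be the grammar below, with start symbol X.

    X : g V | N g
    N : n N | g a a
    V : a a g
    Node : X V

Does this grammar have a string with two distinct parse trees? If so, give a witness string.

Ambiguous

Witness: g a a g

Derivation 1: X ⇒ g V ⇒ g a a g
Derivation 2: X ⇒ N g ⇒ g a a g

Two distinct leftmost derivations for the same string.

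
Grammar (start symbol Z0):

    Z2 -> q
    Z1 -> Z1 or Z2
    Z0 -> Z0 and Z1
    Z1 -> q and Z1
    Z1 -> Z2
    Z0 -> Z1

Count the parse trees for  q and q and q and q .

Parse trees for q and q and q and q:
  [Z0 [Z0 [Z1 [Z2 q]]] and [Z1 q and [Z1 q and [Z1 [Z2 q]]]]]
  [Z0 [Z0 [Z0 [Z1 [Z2 q]]] and [Z1 [Z2 q]]] and [Z1 q and [Z1 [Z2 q]]]]
  [Z0 [Z0 [Z1 q and [Z1 [Z2 q]]]] and [Z1 q and [Z1 [Z2 q]]]]
  [Z0 [Z0 [Z0 [Z1 [Z2 q]]] and [Z1 q and [Z1 [Z2 q]]]] and [Z1 [Z2 q]]]
  [Z0 [Z0 [Z0 [Z0 [Z1 [Z2 q]]] and [Z1 [Z2 q]]] and [Z1 [Z2 q]]] and [Z1 [Z2 q]]]
  [Z0 [Z0 [Z0 [Z1 q and [Z1 [Z2 q]]]] and [Z1 [Z2 q]]] and [Z1 [Z2 q]]]
  [Z0 [Z0 [Z1 q and [Z1 q and [Z1 [Z2 q]]]]] and [Z1 [Z2 q]]]
  [Z0 [Z1 q and [Z1 q and [Z1 q and [Z1 [Z2 q]]]]]]

8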